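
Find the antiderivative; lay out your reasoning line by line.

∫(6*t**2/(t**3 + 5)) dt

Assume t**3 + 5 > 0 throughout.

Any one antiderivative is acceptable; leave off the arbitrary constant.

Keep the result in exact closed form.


Step 1. Substitute u = t**3 + 5, turning ∫(6*t**2/(t**3 + 5)) dt into ∫(2/u) du: now ∫(2/u) du.
Step 2. Evaluate the standard form [assuming u > 0]: now 2*log(u).
Step 3. Substitute back u = t**3 + 5: now 2*log(t**3 + 5).
Answer: 2*log(t**3 + 5).


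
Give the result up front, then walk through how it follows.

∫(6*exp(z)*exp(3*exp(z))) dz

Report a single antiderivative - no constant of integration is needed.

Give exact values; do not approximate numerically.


The answer is 2*exp(3*exp(z)).
Step 1. Substitute u = exp(z), turning ∫(6*exp(z)*exp(3*exp(z))) dz into ∫(6*exp(3*u)) du: now ∫(6*exp(3*u)) du.
Step 2. Evaluate the standard form: now 2*exp(3*u).
Step 3. Substitute back u = exp(z): now 2*exp(3*exp(z)).
Answer: 2*exp(3*exp(z)).


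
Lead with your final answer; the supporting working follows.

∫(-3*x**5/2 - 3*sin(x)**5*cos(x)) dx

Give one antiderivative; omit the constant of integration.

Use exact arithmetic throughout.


The answer is -x**6/4 - sin(x)**6/2.
Step 1. Rewrite: now ∫(-3*x**5/2) dx + ∫(-3*sin(x)**5*cos(x)) dx.
Step 2. Evaluate the standard form: now -x**6/4 + ∫(-3*sin(x)**5*cos(x)) dx.
Step 3. Substitute u = sin(x), turning ∫(-3*sin(x)**5*cos(x)) dx into ∫(-3*u**5) du: now -x**6/4 + ∫(-3*u**5) du.
Step 4. Evaluate the standard form: now -u**6/2 - x**6/4.
Step 5. Substitute back u = sin(x): now -x**6/4 - sin(x)**6/2.
Answer: -x**6/4 - sin(x)**6/2.


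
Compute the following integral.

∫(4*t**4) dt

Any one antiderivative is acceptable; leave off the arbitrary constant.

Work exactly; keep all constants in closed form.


Answer: 4*t**5/5.


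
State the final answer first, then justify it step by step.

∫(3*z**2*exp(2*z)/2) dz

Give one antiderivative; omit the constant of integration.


The answer is 3*z**2*exp(2*z)/4 - 3*z*exp(2*z)/4 + 3*exp(2*z)/8.
Step 1. Integrate ∫(3*z**2*exp(2*z)/2) dz by parts with u = z**2, dv = (3*exp(2*z)/2) dz, so v = 3*exp(2*z)/4: now 3*z**2*exp(2*z)/4 + ∫(-3*z*exp(2*z)/2) dz.
Step 2. Integrate ∫(-3*z*exp(2*z)/2) dz by parts with u = z, dv = (-3*exp(2*z)/2) dz, so v = -3*exp(2*z)/4: now 3*z**2*exp(2*z)/4 - 3*z*exp(2*z)/4 + ∫(3*exp(2*z)/4) dz.
Step 3. Evaluate the standard form: now 3*z**2*exp(2*z)/4 - 3*z*exp(2*z)/4 + 3*exp(2*z)/8.
Answer: 3*z**2*exp(2*z)/4 - 3*z*exp(2*z)/4 + 3*exp(2*z)/8.


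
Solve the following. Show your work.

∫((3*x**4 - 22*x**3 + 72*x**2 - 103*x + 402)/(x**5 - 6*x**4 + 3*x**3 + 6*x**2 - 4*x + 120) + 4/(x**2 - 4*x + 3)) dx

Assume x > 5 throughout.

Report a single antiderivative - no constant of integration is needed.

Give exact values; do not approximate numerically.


Step 1. Rewrite: now ∫((3*x**4 - 22*x**3 + 72*x**2 - 103*x + 402)/(x**5 - 6*x**4 + 3*x**3 + 6*x**2 - 4*x + 120)) dx + ∫(4/(x**2 - 4*x + 3)) dx.
Step 2. Decompose ∫((3*x**4 - 22*x**3 + 72*x**2 - 103*x + 402)/(x**5 - 6*x**4 + 3*x**3 + 6*x**2 - 4*x + 120)) dx by partial fractions, (3*x**4 - 22*x**3 + 72*x**2 - 103*x + 402)/(x**5 - 6*x**4 + 3*x**3 + 6*x**2 - 4*x + 120) = 3/(x**2 + 4) + 4/(x + 2) - 3/(x - 3) + 2/(x - 5): now ∫(2/(x - 5)) dx + ∫(-3/(x - 3)) dx + ∫(4/(x + 2)) dx + ∫(3/(x**2 + 4)) dx + ∫(4/(x**2 - 4*x + 3)) dx.
Step 3. Evaluate the standard form [assuming x > 3]: now -3*log(x - 3) + ∫(2/(x - 5)) dx + ∫(4/(x + 2)) dx + ∫(3/(x**2 + 4)) dx + ∫(4/(x**2 - 4*x + 3)) dx.
Step 4. Evaluate the standard form [assuming x > -2]: now -3*log(x - 3) + 4*log(x + 2) + ∫(2/(x - 5)) dx + ∫(3/(x**2 + 4)) dx + ∫(4/(x**2 - 4*x + 3)) dx.
Step 5. Evaluate the standard form [assuming x > 5]: now 2*log(x - 5) - 3*log(x - 3) + 4*log(x + 2) + ∫(3/(x**2 + 4)) dx + ∫(4/(x**2 - 4*x + 3)) dx.
Step 6. Evaluate the standard form: now 2*log(x - 5) - 3*log(x - 3) + 4*log(x + 2) + 3*atan(x/2)/2 + ∫(4/(x**2 - 4*x + 3)) dx.
Step 7. Decompose ∫(4/(x**2 - 4*x + 3)) dx by partial fractions, 4/(x**2 - 4*x + 3) = -2/(x - 1) + 2/(x - 3): now 2*log(x - 5) - 3*log(x - 3) + 4*log(x + 2) + 3*atan(x/2)/2 + ∫(2/(x - 3)) dx + ∫(-2/(x - 1)) dx.
Step 8. Evaluate the standard form [assuming x > 3]: now 2*log(x - 5) - log(x - 3) + 4*log(x + 2) + 3*atan(x/2)/2 + ∫(-2/(x - 1)) dx.
Step 9. Evaluate the standard form [assuming x > 1]: now 2*log(x - 5) - log(x - 3) - 2*log(x - 1) + 4*log(x + 2) + 3*atan(x/2)/2.
Answer: 2*log(x - 5) - log(x - 3) - 2*log(x - 1) + 4*log(x + 2) + 3*atan(x/2)/2.


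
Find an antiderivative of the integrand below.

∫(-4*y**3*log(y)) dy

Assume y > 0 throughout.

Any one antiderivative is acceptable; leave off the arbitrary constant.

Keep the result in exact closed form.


Answer: -y**4*log(y) + y**4/4.


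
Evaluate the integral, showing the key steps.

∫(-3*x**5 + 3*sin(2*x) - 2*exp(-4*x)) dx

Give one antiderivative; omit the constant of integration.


Step 1. Rewrite: now ∫(-3*x**5) dx + ∫(-2*exp(-4*x)) dx + ∫(3*sin(2*x)) dx.
Step 2. Evaluate the standard form: now -x**6/2 + ∫(-2*exp(-4*x)) dx + ∫(3*sin(2*x)) dx.
Step 3. Evaluate the standard form: now -x**6/2 + ∫(3*sin(2*x)) dx + exp(-4*x)/2.
Step 4. Evaluate the standard form: now -x**6/2 - 3*cos(2*x)/2 + exp(-4*x)/2.
Answer: -x**6/2 - 3*cos(2*x)/2 + exp(-4*x)/2.


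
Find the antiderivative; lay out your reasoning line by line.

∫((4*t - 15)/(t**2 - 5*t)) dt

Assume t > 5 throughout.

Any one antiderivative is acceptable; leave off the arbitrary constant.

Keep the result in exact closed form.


Step 1. Decompose ∫((4*t - 15)/(t**2 - 5*t)) dt by partial fractions, (4*t - 15)/(t**2 - 5*t) = 1/(t - 5) + 3/t: now ∫(3/t) dt + ∫(1/(t - 5)) dt.
Step 2. Evaluate the standard form [assuming t > 5]: now log(t - 5) + ∫(3/t) dt.
Step 3. Evaluate the standard form [assuming t > 0]: now 3*log(t) + log(t - 5).
Answer: 3*log(t) + log(t - 5).


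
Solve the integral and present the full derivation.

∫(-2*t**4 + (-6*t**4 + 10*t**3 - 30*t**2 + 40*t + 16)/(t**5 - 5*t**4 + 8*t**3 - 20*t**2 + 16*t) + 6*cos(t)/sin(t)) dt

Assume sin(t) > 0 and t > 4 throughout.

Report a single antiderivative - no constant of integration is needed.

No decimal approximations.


Step 1. Rewrite: now ∫(-2*t**4) dt + ∫((-6*t**4 + 10*t**3 - 30*t**2 + 40*t + 16)/(t**5 - 5*t**4 + 8*t**3 - 20*t**2 + 16*t)) dt + ∫(6*cos(t)/sin(t)) dt.
Step 2. Decompose ∫((-6*t**4 + 10*t**3 - 30*t**2 + 40*t + 16)/(t**5 - 5*t**4 + 8*t**3 - 20*t**2 + 16*t)) dt by partial fractions, (-6*t**4 + 10*t**3 - 30*t**2 + 40*t + 16)/(t**5 - 5*t**4 + 8*t**3 - 20*t**2 + 16*t) = 2/(t**2 + 4) - 2/(t - 1) - 5/(t - 4) + 1/t: now ∫(1/t) dt + ∫(-2*t**4) dt + ∫(6*cos(t)/sin(t)) dt + ∫(-5/(t - 4)) dt + ∫(-2/(t - 1)) dt + ∫(2/(t**2 + 4)) dt.
Step 3. Evaluate the standard form [assuming t > 0]: now log(t) + ∫(-2*t**4) dt + ∫(6*cos(t)/sin(t)) dt + ∫(-5/(t - 4)) dt + ∫(-2/(t - 1)) dt + ∫(2/(t**2 + 4)) dt.
Step 4. Evaluate the standard form [assuming t > 4]: now log(t) - 5*log(t - 4) + ∫(-2*t**4) dt + ∫(6*cos(t)/sin(t)) dt + ∫(-2/(t - 1)) dt + ∫(2/(t**2 + 4)) dt.
Step 5. Evaluate the standard form [assuming t > 1]: now log(t) - 5*log(t - 4) - 2*log(t - 1) + ∫(-2*t**4) dt + ∫(6*cos(t)/sin(t)) dt + ∫(2/(t**2 + 4)) dt.
Step 6. Evaluate the standard form: now log(t) - 5*log(t - 4) - 2*log(t - 1) + atan(t/2) + ∫(-2*t**4) dt + ∫(6*cos(t)/sin(t)) dt.
Step 7. Substitute u = sin(t), turning ∫(6*cos(t)/sin(t)) dt into ∫(6/u) du: now log(t) - 5*log(t - 4) - 2*log(t - 1) + atan(t/2) + ∫(-2*t**4) dt + ∫(6/u) du.
Step 8. Evaluate the standard form [assuming u > 0]: now log(t) + 6*log(u) - 5*log(t - 4) - 2*log(t - 1) + atan(t/2) + ∫(-2*t**4) dt.
Step 9. Substitute back u = sin(t): now log(t) - 5*log(t - 4) - 2*log(t - 1) + 6*log(sin(t)) + atan(t/2) + ∫(-2*t**4) dt.
Step 10. Evaluate the standard form: now -2*t**5/5 + log(t) - 5*log(t - 4) - 2*log(t - 1) + 6*log(sin(t)) + atan(t/2).
Answer: -2*t**5/5 + log(t) - 5*log(t - 4) - 2*log(t - 1) + 6*log(sin(t)) + atan(t/2).


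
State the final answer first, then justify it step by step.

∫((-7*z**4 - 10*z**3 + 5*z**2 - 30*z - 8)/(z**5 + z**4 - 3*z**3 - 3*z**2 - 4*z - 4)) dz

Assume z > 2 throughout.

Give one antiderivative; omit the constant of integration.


The answer is -4*log(z - 2) - 5*log(z + 1) + 2*log(z + 2) + 4*atan(z).
Step 1. Decompose ∫((-7*z**4 - 10*z**3 + 5*z**2 - 30*z - 8)/(z**5 + z**4 - 3*z**3 - 3*z**2 - 4*z - 4)) dz by partial fractions, (-7*z**4 - 10*z**3 + 5*z**2 - 30*z - 8)/(z**5 + z**4 - 3*z**3 - 3*z**2 - 4*z - 4) = 4/(z**2 + 1) + 2/(z + 2) - 5/(z + 1) - 4/(z - 2): now ∫(-4/(z - 2)) dz + ∫(-5/(z + 1)) dz + ∫(2/(z + 2)) dz + ∫(4/(z**2 + 1)) dz.
Step 2. Evaluate the standard form [assuming z > 2]: now -4*log(z - 2) + ∫(-5/(z + 1)) dz + ∫(2/(z + 2)) dz + ∫(4/(z**2 + 1)) dz.
Step 3. Evaluate the standard form [assuming z > -2]: now -4*log(z - 2) + 2*log(z + 2) + ∫(-5/(z + 1)) dz + ∫(4/(z**2 + 1)) dz.
Step 4. Evaluate the standard form [assuming z > -1]: now -4*log(z - 2) - 5*log(z + 1) + 2*log(z + 2) + ∫(4/(z**2 + 1)) dz.
Step 5. Evaluate the standard form: now -4*log(z - 2) - 5*log(z + 1) + 2*log(z + 2) + 4*atan(z).
Answer: -4*log(z - 2) - 5*log(z + 1) + 2*log(z + 2) + 4*atan(z).


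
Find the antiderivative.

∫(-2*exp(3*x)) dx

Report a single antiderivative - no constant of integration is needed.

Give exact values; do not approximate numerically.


Answer: -2*exp(3*x)/3.


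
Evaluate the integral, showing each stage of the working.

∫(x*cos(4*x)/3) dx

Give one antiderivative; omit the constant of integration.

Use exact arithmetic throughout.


Step 1. Integrate ∫(x*cos(4*x)/3) dx by parts with u = x, dv = (cos(4*x)/3) dx, so v = sin(4*x)/12: now x*sin(4*x)/12 + ∫(-sin(4*x)/12) dx.
Step 2. Evaluate the standard form: now x*sin(4*x)/12 + cos(4*x)/48.
Answer: x*sin(4*x)/12 + cos(4*x)/48.


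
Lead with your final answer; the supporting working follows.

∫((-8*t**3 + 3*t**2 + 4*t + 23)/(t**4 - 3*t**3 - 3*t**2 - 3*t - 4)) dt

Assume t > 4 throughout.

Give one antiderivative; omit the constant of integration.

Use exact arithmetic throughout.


The answer is -5*log(t - 4) - 3*log(t + 1) - 4*atan(t).
Step 1. Decompose ∫((-8*t**3 + 3*t**2 + 4*t + 23)/(t**4 - 3*t**3 - 3*t**2 - 3*t - 4)) dt by partial fractions, (-8*t**3 + 3*t**2 + 4*t + 23)/(t**4 - 3*t**3 - 3*t**2 - 3*t - 4) = -4/(t**2 + 1) - 3/(t + 1) - 5/(t - 4): now ∫(-5/(t - 4)) dt + ∫(-3/(t + 1)) dt + ∫(-4/(t**2 + 1)) dt.
Step 2. Evaluate the standard form [assuming t > 4]: now -5*log(t - 4) + ∫(-3/(t + 1)) dt + ∫(-4/(t**2 + 1)) dt.
Step 3. Evaluate the standard form [assuming t > -1]: now -5*log(t - 4) - 3*log(t + 1) + ∫(-4/(t**2 + 1)) dt.
Step 4. Evaluate the standard form: now -5*log(t - 4) - 3*log(t + 1) - 4*atan(t).
Answer: -5*log(t - 4) - 3*log(t + 1) - 4*atan(t).


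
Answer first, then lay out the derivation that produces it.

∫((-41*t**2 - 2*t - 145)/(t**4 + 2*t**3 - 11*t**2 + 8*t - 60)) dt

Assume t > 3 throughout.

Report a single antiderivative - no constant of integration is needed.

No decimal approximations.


The answer is -5*log(t - 3) + 5*log(t + 5) - atan(t/2)/2.
Step 1. Decompose ∫((-41*t**2 - 2*t - 145)/(t**4 + 2*t**3 - 11*t**2 + 8*t - 60)) dt by partial fractions, (-41*t**2 - 2*t - 145)/(t**4 + 2*t**3 - 11*t**2 + 8*t - 60) = -1/(t**2 + 4) + 5/(t + 5) - 5/(t - 3): now ∫(-5/(t - 3)) dt + ∫(5/(t + 5)) dt + ∫(-1/(t**2 + 4)) dt.
Step 2. Evaluate the standard form [assuming t > -5]: now 5*log(t + 5) + ∫(-5/(t - 3)) dt + ∫(-1/(t**2 + 4)) dt.
Step 3. Evaluate the standard form [assuming t > 3]: now -5*log(t - 3) + 5*log(t + 5) + ∫(-1/(t**2 + 4)) dt.
Step 4. Evaluate the standard form: now -5*log(t - 3) + 5*log(t + 5) - atan(t/2)/2.
Answer: -5*log(t - 3) + 5*log(t + 5) - atan(t/2)/2.


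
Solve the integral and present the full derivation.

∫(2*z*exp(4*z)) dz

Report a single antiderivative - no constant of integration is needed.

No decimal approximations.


Step 1. Integrate ∫(2*z*exp(4*z)) dz by parts with u = z, dv = (2*exp(4*z)) dz, so v = exp(4*z)/2: now z*exp(4*z)/2 + ∫(-exp(4*z)/2) dz.
Step 2. Evaluate the standard form: now z*exp(4*z)/2 - exp(4*z)/8.
Answer: z*exp(4*z)/2 - exp(4*z)/8.


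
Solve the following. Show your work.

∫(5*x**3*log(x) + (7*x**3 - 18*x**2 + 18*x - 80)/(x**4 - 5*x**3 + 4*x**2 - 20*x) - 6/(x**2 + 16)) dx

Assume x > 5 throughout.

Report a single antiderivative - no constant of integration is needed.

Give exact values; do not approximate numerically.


Step 1. Rewrite: now ∫(5*x**3*log(x)) dx + ∫((7*x**3 - 18*x**2 + 18*x - 80)/(x**4 - 5*x**3 + 4*x**2 - 20*x)) dx + ∫(-6/(x**2 + 16)) dx.
Step 2. Decompose ∫((7*x**3 - 18*x**2 + 18*x - 80)/(x**4 - 5*x**3 + 4*x**2 - 20*x)) dx by partial fractions, (7*x**3 - 18*x**2 + 18*x - 80)/(x**4 - 5*x**3 + 4*x**2 - 20*x) = 2/(x**2 + 4) + 3/(x - 5) + 4/x: now ∫(4/x) dx + ∫(5*x**3*log(x)) dx + ∫(3/(x - 5)) dx + ∫(2/(x**2 + 4)) dx + ∫(-6/(x**2 + 16)) dx.
Step 3. Evaluate the standard form [assuming x > 0]: now 4*log(x) + ∫(5*x**3*log(x)) dx + ∫(3/(x - 5)) dx + ∫(2/(x**2 + 4)) dx + ∫(-6/(x**2 + 16)) dx.
Step 4. Evaluate the standard form [assuming x > 5]: now 4*log(x) + 3*log(x - 5) + ∫(5*x**3*log(x)) dx + ∫(2/(x**2 + 4)) dx + ∫(-6/(x**2 + 16)) dx.
Step 5. Evaluate the standard form: now 4*log(x) + 3*log(x - 5) + atan(x/2) + ∫(5*x**3*log(x)) dx + ∫(-6/(x**2 + 16)) dx.
Step 6. Integrate ∫(5*x**3*log(x)) dx by parts with u = log(x), dv = (5*x**3) dx, so v = 5*x**4/4 [assuming x > 0]: now 5*x**4*log(x)/4 + 4*log(x) + 3*log(x - 5) + atan(x/2) + ∫(-5*x**3/4) dx + ∫(-6/(x**2 + 16)) dx.
Step 7. Evaluate the standard form: now 5*x**4*log(x)/4 - 5*x**4/16 + 4*log(x) + 3*log(x - 5) + atan(x/2) + ∫(-6/(x**2 + 16)) dx.
Step 8. Evaluate the standard form: now 5*x**4*log(x)/4 - 5*x**4/16 + 4*log(x) + 3*log(x - 5) - 3*atan(x/4)/2 + atan(x/2).
Answer: 5*x**4*log(x)/4 - 5*x**4/16 + 4*log(x) + 3*log(x - 5) - 3*atan(x/4)/2 + atan(x/2).


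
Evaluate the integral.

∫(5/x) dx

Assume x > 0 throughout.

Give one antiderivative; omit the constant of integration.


Answer: 5*log(x).


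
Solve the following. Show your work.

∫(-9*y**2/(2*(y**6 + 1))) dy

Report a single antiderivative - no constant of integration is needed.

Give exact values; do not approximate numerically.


Step 1. Substitute u = y**3, turning ∫(-9*y**2/(2*(y**6 + 1))) dy into ∫(-3/(2*(u**2 + 1))) du: now ∫(-3/(2*(u**2 + 1))) du.
Step 2. Evaluate the standard form: now -3*atan(u)/2.
Step 3. Substitute back u = y**3: now -3*atan(y**3)/2.
Answer: -3*atan(y**3)/2.


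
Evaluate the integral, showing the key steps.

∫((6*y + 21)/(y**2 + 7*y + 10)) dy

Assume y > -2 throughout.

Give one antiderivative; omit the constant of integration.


Step 1. Decompose ∫((6*y + 21)/(y**2 + 7*y + 10)) dy by partial fractions, (6*y + 21)/(y**2 + 7*y + 10) = 3/(y + 5) + 3/(y + 2): now ∫(3/(y + 2)) dy + ∫(3/(y + 5)) dy.
Step 2. Evaluate the standard form [assuming y > -2]: now 3*log(y + 2) + ∫(3/(y + 5)) dy.
Step 3. Evaluate the standard form [assuming y > -5]: now 3*log(y + 2) + 3*log(y + 5).
Answer: 3*log(y + 2) + 3*log(y + 5).


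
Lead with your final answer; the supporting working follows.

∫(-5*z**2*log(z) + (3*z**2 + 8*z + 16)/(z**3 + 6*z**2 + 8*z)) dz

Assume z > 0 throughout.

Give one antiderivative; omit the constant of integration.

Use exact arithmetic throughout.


The answer is -5*z**3*log(z)/3 + 5*z**3/9 + 2*log(z) - 3*log(z + 2) + 4*log(z + 4).
Step 1. Rewrite: now ∫(-5*z**2*log(z)) dz + ∫((3*z**2 + 8*z + 16)/(z**3 + 6*z**2 + 8*z)) dz.
Step 2. Integrate ∫(-5*z**2*log(z)) dz by parts with u = log(z), dv = (-5*z**2) dz, so v = -5*z**3/3 [assuming z > 0]: now -5*z**3*log(z)/3 + ∫(5*z**2/3) dz + ∫((3*z**2 + 8*z + 16)/(z**3 + 6*z**2 + 8*z)) dz.
Step 3. Evaluate the standard form: now -5*z**3*log(z)/3 + 5*z**3/9 + ∫((3*z**2 + 8*z + 16)/(z**3 + 6*z**2 + 8*z)) dz.
Step 4. Decompose ∫((3*z**2 + 8*z + 16)/(z**3 + 6*z**2 + 8*z)) dz by partial fractions, (3*z**2 + 8*z + 16)/(z**3 + 6*z**2 + 8*z) = 4/(z + 4) - 3/(z + 2) + 2/z: now -5*z**3*log(z)/3 + 5*z**3/9 + ∫(2/z) dz + ∫(-3/(z + 2)) dz + ∫(4/(z + 4)) dz.
Step 5. Evaluate the standard form [assuming z > -4]: now -5*z**3*log(z)/3 + 5*z**3/9 + 4*log(z + 4) + ∫(2/z) dz + ∫(-3/(z + 2)) dz.
Step 6. Evaluate the standard form [assuming z > -2]: now -5*z**3*log(z)/3 + 5*z**3/9 - 3*log(z + 2) + 4*log(z + 4) + ∫(2/z) dz.
Step 7. Evaluate the standard form [assuming z > 0]: now -5*z**3*log(z)/3 + 5*z**3/9 + 2*log(z) - 3*log(z + 2) + 4*log(z + 4).
Answer: -5*z**3*log(z)/3 + 5*z**3/9 + 2*log(z) - 3*log(z + 2) + 4*log(z + 4).


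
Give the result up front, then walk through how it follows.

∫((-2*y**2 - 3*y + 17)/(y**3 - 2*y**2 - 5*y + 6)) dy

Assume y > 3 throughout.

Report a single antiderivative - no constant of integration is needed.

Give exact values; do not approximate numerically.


The answer is -log(y - 3) - 2*log(y - 1) + log(y + 2).
Step 1. Decompose ∫((-2*y**2 - 3*y + 17)/(y**3 - 2*y**2 - 5*y + 6)) dy by partial fractions, (-2*y**2 - 3*y + 17)/(y**3 - 2*y**2 - 5*y + 6) = 1/(y + 2) - 2/(y - 1) - 1/(y - 3): now ∫(-1/(y - 3)) dy + ∫(-2/(y - 1)) dy + ∫(1/(y + 2)) dy.
Step 2. Evaluate the standard form [assuming y > 3]: now -log(y - 3) + ∫(-2/(y - 1)) dy + ∫(1/(y + 2)) dy.
Step 3. Evaluate the standard form [assuming y > 1]: now -log(y - 3) - 2*log(y - 1) + ∫(1/(y + 2)) dy.
Step 4. Evaluate the standard form [assuming y > -2]: now -log(y - 3) - 2*log(y - 1) + log(y + 2).
Answer: -log(y - 3) - 2*log(y - 1) + log(y + 2).


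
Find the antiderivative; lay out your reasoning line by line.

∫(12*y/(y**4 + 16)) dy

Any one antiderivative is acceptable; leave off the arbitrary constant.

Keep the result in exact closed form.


Step 1. Substitute u = y**2, turning ∫(12*y/(y**4 + 16)) dy into ∫(6/(u**2 + 16)) du: now ∫(6/(u**2 + 16)) du.
Step 2. Evaluate the standard form: now 3*atan(u/4)/2.
Step 3. Substitute back u = y**2: now 3*atan(y**2/4)/2.
Answer: 3*atan(y**2/4)/2.


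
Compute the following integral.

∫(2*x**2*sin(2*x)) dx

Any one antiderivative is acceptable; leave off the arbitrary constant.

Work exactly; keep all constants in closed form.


Answer: -x**2*cos(2*x) + x*sin(2*x) + cos(2*x)/2.


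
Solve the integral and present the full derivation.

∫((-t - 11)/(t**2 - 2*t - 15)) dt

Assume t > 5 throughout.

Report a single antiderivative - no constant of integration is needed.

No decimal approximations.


Step 1. Decompose ∫((-t - 11)/(t**2 - 2*t - 15)) dt by partial fractions, (-t - 11)/(t**2 - 2*t - 15) = 1/(t + 3) - 2/(t - 5): now ∫(-2/(t - 5)) dt + ∫(1/(t + 3)) dt.
Step 2. Evaluate the standard form [assuming t > -3]: now log(t + 3) + ∫(-2/(t - 5)) dt.
Step 3. Evaluate the standard form [assuming t > 5]: now -2*log(t - 5) + log(t + 3).
Answer: -2*log(t - 5) + log(t + 3).


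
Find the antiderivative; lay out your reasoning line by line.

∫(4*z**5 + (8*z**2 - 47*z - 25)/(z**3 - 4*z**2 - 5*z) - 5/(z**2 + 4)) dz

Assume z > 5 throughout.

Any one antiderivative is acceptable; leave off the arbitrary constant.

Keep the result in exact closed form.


Step 1. Rewrite: now ∫(4*z**5) dz + ∫((8*z**2 - 47*z - 25)/(z**3 - 4*z**2 - 5*z)) dz + ∫(-5/(z**2 + 4)) dz.
Step 2. Evaluate the standard form: now 2*z**6/3 + ∫((8*z**2 - 47*z - 25)/(z**3 - 4*z**2 - 5*z)) dz + ∫(-5/(z**2 + 4)) dz.
Step 3. Decompose ∫((8*z**2 - 47*z - 25)/(z**3 - 4*z**2 - 5*z)) dz by partial fractions, (8*z**2 - 47*z - 25)/(z**3 - 4*z**2 - 5*z) = 5/(z + 1) - 2/(z - 5) + 5/z: now 2*z**6/3 + ∫(5/z) dz + ∫(-2/(z - 5)) dz + ∫(5/(z + 1)) dz + ∫(-5/(z**2 + 4)) dz.
Step 4. Evaluate the standard form [assuming z > -1]: now 2*z**6/3 + 5*log(z + 1) + ∫(5/z) dz + ∫(-2/(z - 5)) dz + ∫(-5/(z**2 + 4)) dz.
Step 5. Evaluate the standard form [assuming z > 0]: now 2*z**6/3 + 5*log(z) + 5*log(z + 1) + ∫(-2/(z - 5)) dz + ∫(-5/(z**2 + 4)) dz.
Step 6. Evaluate the standard form [assuming z > 5]: now 2*z**6/3 + 5*log(z) - 2*log(z - 5) + 5*log(z + 1) + ∫(-5/(z**2 + 4)) dz.
Step 7. Evaluate the standard form: now 2*z**6/3 + 5*log(z) - 2*log(z - 5) + 5*log(z + 1) - 5*atan(z/2)/2.
Answer: 2*z**6/3 + 5*log(z) - 2*log(z - 5) + 5*log(z + 1) - 5*atan(z/2)/2.


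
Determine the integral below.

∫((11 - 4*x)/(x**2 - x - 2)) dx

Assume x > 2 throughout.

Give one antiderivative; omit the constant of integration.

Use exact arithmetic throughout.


Answer: log(x - 2) - 5*log(x + 1).


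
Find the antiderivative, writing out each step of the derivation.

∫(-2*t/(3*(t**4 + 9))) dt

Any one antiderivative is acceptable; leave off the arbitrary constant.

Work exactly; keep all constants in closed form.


Step 1. Substitute u = t**2, turning ∫(-2*t/(3*(t**4 + 9))) dt into ∫(-1/(3*(u**2 + 9))) du: now ∫(-1/(3*(u**2 + 9))) du.
Step 2. Evaluate the standard form: now -atan(u/3)/9.
Step 3. Substitute back u = t**2: now -atan(t**2/3)/9.
Answer: -atan(t**2/3)/9.


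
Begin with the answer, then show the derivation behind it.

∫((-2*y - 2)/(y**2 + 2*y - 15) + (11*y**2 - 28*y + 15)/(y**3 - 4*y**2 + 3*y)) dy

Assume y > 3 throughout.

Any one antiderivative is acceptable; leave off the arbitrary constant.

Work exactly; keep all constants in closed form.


The answer is 5*log(y) + 4*log(y - 3) + log(y - 1) - log(y + 5).
Step 1. Rewrite: now ∫((-2*y - 2)/(y**2 + 2*y - 15)) dy + ∫((11*y**2 - 28*y + 15)/(y**3 - 4*y**2 + 3*y)) dy.
Step 2. Decompose ∫((-2*y - 2)/(y**2 + 2*y - 15)) dy by partial fractions, (-2*y - 2)/(y**2 + 2*y - 15) = -1/(y + 5) - 1/(y - 3): now ∫((11*y**2 - 28*y + 15)/(y**3 - 4*y**2 + 3*y)) dy + ∫(-1/(y - 3)) dy + ∫(-1/(y + 5)) dy.
Step 3. Evaluate the standard form [assuming y > -5]: now -log(y + 5) + ∫((11*y**2 - 28*y + 15)/(y**3 - 4*y**2 + 3*y)) dy + ∫(-1/(y - 3)) dy.
Step 4. Evaluate the standard form [assuming y > 3]: now -log(y - 3) - log(y + 5) + ∫((11*y**2 - 28*y + 15)/(y**3 - 4*y**2 + 3*y)) dy.
Step 5. Decompose ∫((11*y**2 - 28*y + 15)/(y**3 - 4*y**2 + 3*y)) dy by partial fractions, (11*y**2 - 28*y + 15)/(y**3 - 4*y**2 + 3*y) = 1/(y - 1) + 5/(y - 3) + 5/y: now -log(y - 3) - log(y + 5) + ∫(5/y) dy + ∫(5/(y - 3)) dy + ∫(1/(y - 1)) dy.
Step 6. Evaluate the standard form [assuming y > 0]: now 5*log(y) - log(y - 3) - log(y + 5) + ∫(5/(y - 3)) dy + ∫(1/(y - 1)) dy.
Step 7. Evaluate the standard form [assuming y > 3]: now 5*log(y) + 4*log(y - 3) - log(y + 5) + ∫(1/(y - 1)) dy.
Step 8. Evaluate the standard form [assuming y > 1]: now 5*log(y) + 4*log(y - 3) + log(y - 1) - log(y + 5).
Answer: 5*log(y) + 4*log(y - 3) + log(y - 1) - log(y + 5).


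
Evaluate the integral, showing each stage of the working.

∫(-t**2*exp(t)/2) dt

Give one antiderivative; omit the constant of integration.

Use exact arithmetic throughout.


Step 1. Integrate ∫(-t**2*exp(t)/2) dt by parts with u = t**2, dv = (-exp(t)/2) dt, so v = -exp(t)/2: now -t**2*exp(t)/2 + ∫(t*exp(t)) dt.
Step 2. Integrate ∫(t*exp(t)) dt by parts with u = t, dv = (exp(t)) dt, so v = exp(t): now -t**2*exp(t)/2 + t*exp(t) + ∫(-exp(t)) dt.
Step 3. Evaluate the standard form: now -t**2*exp(t)/2 + t*exp(t) - exp(t).
Answer: -t**2*exp(t)/2 + t*exp(t) - exp(t).


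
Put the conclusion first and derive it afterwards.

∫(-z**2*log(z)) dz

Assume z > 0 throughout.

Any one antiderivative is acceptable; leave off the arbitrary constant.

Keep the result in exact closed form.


The answer is -z**3*log(z)/3 + z**3/9.
Step 1. Integrate ∫(-z**2*log(z)) dz by parts with u = log(z), dv = (-z**2) dz, so v = -z**3/3 [assuming z > 0]: now -z**3*log(z)/3 + ∫(z**2/3) dz.
Step 2. Evaluate the standard form: now -z**3*log(z)/3 + z**3/9.
Answer: -z**3*log(z)/3 + z**3/9.


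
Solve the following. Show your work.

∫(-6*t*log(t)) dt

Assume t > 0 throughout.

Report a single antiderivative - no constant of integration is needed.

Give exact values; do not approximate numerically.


Step 1. Integrate ∫(-6*t*log(t)) dt by parts with u = log(t), dv = (-6*t) dt, so v = -3*t**2 [assuming t > 0]: now -3*t**2*log(t) + ∫(3*t) dt.
Step 2. Evaluate the standard form: now -3*t**2*log(t) + 3*t**2/2.
Answer: -3*t**2*log(t) + 3*t**2/2.


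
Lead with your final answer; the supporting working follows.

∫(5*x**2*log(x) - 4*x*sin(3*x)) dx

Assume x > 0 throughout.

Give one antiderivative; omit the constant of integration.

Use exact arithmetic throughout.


The answer is 5*x**3*log(x)/3 - 5*x**3/9 + 4*x*cos(3*x)/3 - 4*sin(3*x)/9.
Step 1. Rewrite: now ∫(-4*x*sin(3*x)) dx + ∫(5*x**2*log(x)) dx.
Step 2. Integrate ∫(5*x**2*log(x)) dx by parts with u = log(x), dv = (5*x**2) dx, so v = 5*x**3/3 [assuming x > 0]: now 5*x**3*log(x)/3 + ∫(-5*x**2/3) dx + ∫(-4*x*sin(3*x)) dx.
Step 3. Evaluate the standard form: now 5*x**3*log(x)/3 - 5*x**3/9 + ∫(-4*x*sin(3*x)) dx.
Step 4. Integrate ∫(-4*x*sin(3*x)) dx by parts with u = x, dv = (-4*sin(3*x)) dx, so v = 4*cos(3*x)/3: now 5*x**3*log(x)/3 - 5*x**3/9 + 4*x*cos(3*x)/3 + ∫(-4*cos(3*x)/3) dx.
Step 5. Evaluate the standard form: now 5*x**3*log(x)/3 - 5*x**3/9 + 4*x*cos(3*x)/3 - 4*sin(3*x)/9.
Answer: 5*x**3*log(x)/3 - 5*x**3/9 + 4*x*cos(3*x)/3 - 4*sin(3*x)/9.


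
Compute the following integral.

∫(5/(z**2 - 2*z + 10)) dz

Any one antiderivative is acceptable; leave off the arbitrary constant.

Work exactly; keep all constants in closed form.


Answer: 5*atan(z/3 - 1/3)/3.


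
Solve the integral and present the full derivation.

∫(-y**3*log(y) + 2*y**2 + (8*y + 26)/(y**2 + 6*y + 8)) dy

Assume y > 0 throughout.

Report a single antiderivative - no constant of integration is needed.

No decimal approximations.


Step 1. Rewrite: now ∫(2*y**2) dy + ∫(-y**3*log(y)) dy + ∫((8*y + 26)/(y**2 + 6*y + 8)) dy.
Step 2. Evaluate the standard form: now 2*y**3/3 + ∫(-y**3*log(y)) dy + ∫((8*y + 26)/(y**2 + 6*y + 8)) dy.
Step 3. Integrate ∫(-y**3*log(y)) dy by parts with u = log(y), dv = (-y**3) dy, so v = -y**4/4 [assuming y > 0]: now -y**4*log(y)/4 + 2*y**3/3 + ∫(y**3/4) dy + ∫((8*y + 26)/(y**2 + 6*y + 8)) dy.
Step 4. Evaluate the standard form: now -y**4*log(y)/4 + y**4/16 + 2*y**3/3 + ∫((8*y + 26)/(y**2 + 6*y + 8)) dy.
Step 5. Decompose ∫((8*y + 26)/(y**2 + 6*y + 8)) dy by partial fractions, (8*y + 26)/(y**2 + 6*y + 8) = 3/(y + 4) + 5/(y + 2): now -y**4*log(y)/4 + y**4/16 + 2*y**3/3 + ∫(5/(y + 2)) dy + ∫(3/(y + 4)) dy.
Step 6. Evaluate the standard form [assuming y > -2]: now -y**4*log(y)/4 + y**4/16 + 2*y**3/3 + 5*log(y + 2) + ∫(3/(y + 4)) dy.
Step 7. Evaluate the standard form [assuming y > -4]: now -y**4*log(y)/4 + y**4/16 + 2*y**3/3 + 5*log(y + 2) + 3*log(y + 4).
Answer: -y**4*log(y)/4 + y**4/16 + 2*y**3/3 + 5*log(y + 2) + 3*log(y + 4).


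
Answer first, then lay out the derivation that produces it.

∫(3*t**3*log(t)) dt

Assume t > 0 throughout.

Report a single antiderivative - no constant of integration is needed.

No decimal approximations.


The answer is 3*t**4*log(t)/4 - 3*t**4/16.
Step 1. Integrate ∫(3*t**3*log(t)) dt by parts with u = log(t), dv = (3*t**3) dt, so v = 3*t**4/4 [assuming t > 0]: now 3*t**4*log(t)/4 + ∫(-3*t**3/4) dt.
Step 2. Evaluate the standard form: now 3*t**4*log(t)/4 - 3*t**4/16.
Answer: 3*t**4*log(t)/4 - 3*t**4/16.


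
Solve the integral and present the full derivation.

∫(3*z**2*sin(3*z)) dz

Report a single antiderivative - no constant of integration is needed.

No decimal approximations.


Step 1. Integrate ∫(3*z**2*sin(3*z)) dz by parts with u = z**2, dv = (3*sin(3*z)) dz, so v = -cos(3*z): now -z**2*cos(3*z) + ∫(2*z*cos(3*z)) dz.
Step 2. Integrate ∫(2*z*cos(3*z)) dz by parts with u = z, dv = (2*cos(3*z)) dz, so v = 2*sin(3*z)/3: now -z**2*cos(3*z) + 2*z*sin(3*z)/3 + ∫(-2*sin(3*z)/3) dz.
Step 3. Evaluate the standard form: now -z**2*cos(3*z) + 2*z*sin(3*z)/3 + 2*cos(3*z)/9.
Answer: -z**2*cos(3*z) + 2*z*sin(3*z)/3 + 2*cos(3*z)/9.


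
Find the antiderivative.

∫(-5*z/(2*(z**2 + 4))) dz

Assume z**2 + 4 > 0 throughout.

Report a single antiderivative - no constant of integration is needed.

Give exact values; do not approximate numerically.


Answer: -5*log(z**2 + 4)/4.


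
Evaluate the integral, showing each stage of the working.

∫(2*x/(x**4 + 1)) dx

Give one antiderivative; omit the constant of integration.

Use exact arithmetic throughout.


Step 1. Substitute u = x**2, turning ∫(2*x/(x**4 + 1)) dx into ∫(1/(u**2 + 1)) du: now ∫(1/(u**2 + 1)) du.
Step 2. Evaluate the standard form: now atan(u).
Step 3. Substitute back u = x**2: now atan(x**2).
Answer: atan(x**2).


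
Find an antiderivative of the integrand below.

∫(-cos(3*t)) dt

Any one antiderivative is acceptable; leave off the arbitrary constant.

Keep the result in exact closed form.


Answer: -sin(3*t)/3.


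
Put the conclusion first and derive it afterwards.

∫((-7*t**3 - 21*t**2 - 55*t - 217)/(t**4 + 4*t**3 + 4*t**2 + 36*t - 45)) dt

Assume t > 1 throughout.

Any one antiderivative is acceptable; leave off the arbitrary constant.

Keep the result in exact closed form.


The answer is -5*log(t - 1) - 2*log(t + 5) + 2*atan(t/3)/3.
Step 1. Decompose ∫((-7*t**3 - 21*t**2 - 55*t - 217)/(t**4 + 4*t**3 + 4*t**2 + 36*t - 45)) dt by partial fractions, (-7*t**3 - 21*t**2 - 55*t - 217)/(t**4 + 4*t**3 + 4*t**2 + 36*t - 45) = 2/(t**2 + 9) - 2/(t + 5) - 5/(t - 1): now ∫(-5/(t - 1)) dt + ∫(-2/(t + 5)) dt + ∫(2/(t**2 + 9)) dt.
Step 2. Evaluate the standard form [assuming t > 1]: now -5*log(t - 1) + ∫(-2/(t + 5)) dt + ∫(2/(t**2 + 9)) dt.
Step 3. Evaluate the standard form [assuming t > -5]: now -5*log(t - 1) - 2*log(t + 5) + ∫(2/(t**2 + 9)) dt.
Step 4. Evaluate the standard form: now -5*log(t - 1) - 2*log(t + 5) + 2*atan(t/3)/3.
Answer: -5*log(t - 1) - 2*log(t + 5) + 2*atan(t/3)/3.


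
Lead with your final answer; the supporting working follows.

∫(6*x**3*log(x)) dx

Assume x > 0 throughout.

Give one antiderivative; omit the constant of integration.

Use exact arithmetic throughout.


The answer is 3*x**4*log(x)/2 - 3*x**4/8.
Step 1. Integrate ∫(6*x**3*log(x)) dx by parts with u = log(x), dv = (6*x**3) dx, so v = 3*x**4/2 [assuming x > 0]: now 3*x**4*log(x)/2 + ∫(-3*x**3/2) dx.
Step 2. Evaluate the standard form: now 3*x**4*log(x)/2 - 3*x**4/8.
Answer: 3*x**4*log(x)/2 - 3*x**4/8.


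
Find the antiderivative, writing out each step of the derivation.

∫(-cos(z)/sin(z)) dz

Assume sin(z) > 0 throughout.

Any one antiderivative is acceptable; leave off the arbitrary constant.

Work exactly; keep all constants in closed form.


Step 1. Substitute u = sin(z), turning ∫(-cos(z)/sin(z)) dz into ∫(-1/u) du: now ∫(-1/u) du.
Step 2. Evaluate the standard form [assuming u > 0]: now -log(u).
Step 3. Substitute back u = sin(z): now -log(sin(z)).
Answer: -log(sin(z)).


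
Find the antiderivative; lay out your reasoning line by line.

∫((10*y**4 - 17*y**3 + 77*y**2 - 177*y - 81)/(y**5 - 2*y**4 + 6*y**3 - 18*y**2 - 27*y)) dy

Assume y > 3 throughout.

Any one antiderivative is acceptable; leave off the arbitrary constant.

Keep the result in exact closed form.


Step 1. Decompose ∫((10*y**4 - 17*y**3 + 77*y**2 - 177*y - 81)/(y**5 - 2*y**4 + 6*y**3 - 18*y**2 - 27*y)) dy by partial fractions, (10*y**4 - 17*y**3 + 77*y**2 - 177*y - 81)/(y**5 - 2*y**4 + 6*y**3 - 18*y**2 - 27*y) = 2/(y**2 + 9) + 5/(y + 1) + 2/(y - 3) + 3/y: now ∫(3/y) dy + ∫(2/(y - 3)) dy + ∫(5/(y + 1)) dy + ∫(2/(y**2 + 9)) dy.
Step 2. Evaluate the standard form [assuming y > 0]: now 3*log(y) + ∫(2/(y - 3)) dy + ∫(5/(y + 1)) dy + ∫(2/(y**2 + 9)) dy.
Step 3. Evaluate the standard form [assuming y > 3]: now 3*log(y) + 2*log(y - 3) + ∫(5/(y + 1)) dy + ∫(2/(y**2 + 9)) dy.
Step 4. Evaluate the standard form [assuming y > -1]: now 3*log(y) + 2*log(y - 3) + 5*log(y + 1) + ∫(2/(y**2 + 9)) dy.
Step 5. Evaluate the standard form: now 3*log(y) + 2*log(y - 3) + 5*log(y + 1) + 2*atan(y/3)/3.
Answer: 3*log(y) + 2*log(y - 3) + 5*log(y + 1) + 2*atan(y/3)/3.


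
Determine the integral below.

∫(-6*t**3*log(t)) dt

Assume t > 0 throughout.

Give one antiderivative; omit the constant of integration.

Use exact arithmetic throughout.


Answer: -3*t**4*log(t)/2 + 3*t**4/8.


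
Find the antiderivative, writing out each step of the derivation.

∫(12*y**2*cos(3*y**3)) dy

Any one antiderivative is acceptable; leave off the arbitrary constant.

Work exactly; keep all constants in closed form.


Step 1. Substitute u = y**3, turning ∫(12*y**2*cos(3*y**3)) dy into ∫(4*cos(3*u)) du: now ∫(4*cos(3*u)) du.
Step 2. Evaluate the standard form: now 4*sin(3*u)/3.
Step 3. Substitute back u = y**3: now 4*sin(3*y**3)/3.
Answer: 4*sin(3*y**3)/3.


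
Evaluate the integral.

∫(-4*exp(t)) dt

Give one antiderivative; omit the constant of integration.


Answer: -4*exp(t).


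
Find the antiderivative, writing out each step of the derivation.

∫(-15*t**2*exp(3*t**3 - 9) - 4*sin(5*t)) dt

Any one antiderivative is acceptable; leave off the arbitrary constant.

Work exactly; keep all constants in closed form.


Step 1. Rewrite: now ∫(-15*t**2*exp(3*t**3 - 9)) dt + ∫(-4*sin(5*t)) dt.
Step 2. Substitute u = t**3 - 3, turning ∫(-15*t**2*exp(3*t**3 - 9)) dt into ∫(-5*exp(3*u)) du: now ∫(-5*exp(3*u)) du + ∫(-4*sin(5*t)) dt.
Step 3. Evaluate the standard form: now -5*exp(3*u)/3 + ∫(-4*sin(5*t)) dt.
Step 4. Substitute back u = t**3 - 3: now -5*exp(3*t**3 - 9)/3 + ∫(-4*sin(5*t)) dt.
Step 5. Evaluate the standard form: now -5*exp(3*t**3 - 9)/3 + 4*cos(5*t)/5.
Answer: -5*exp(3*t**3 - 9)/3 + 4*cos(5*t)/5.


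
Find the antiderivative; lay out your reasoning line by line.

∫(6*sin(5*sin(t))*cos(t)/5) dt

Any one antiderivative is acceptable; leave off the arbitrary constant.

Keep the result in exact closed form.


Step 1. Substitute u = sin(t), turning ∫(6*sin(5*sin(t))*cos(t)/5) dt into ∫(6*sin(5*u)/5) du: now ∫(6*sin(5*u)/5) du.
Step 2. Evaluate the standard form: now -6*cos(5*u)/25.
Step 3. Substitute back u = sin(t): now -6*cos(5*sin(t))/25.
Answer: -6*cos(5*sin(t))/25.


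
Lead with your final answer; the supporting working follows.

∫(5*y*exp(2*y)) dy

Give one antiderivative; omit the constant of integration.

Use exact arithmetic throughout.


The answer is 5*y*exp(2*y)/2 - 5*exp(2*y)/4.
Step 1. Integrate ∫(5*y*exp(2*y)) dy by parts with u = y, dv = (5*exp(2*y)) dy, so v = 5*exp(2*y)/2: now 5*y*exp(2*y)/2 + ∫(-5*exp(2*y)/2) dy.
Step 2. Evaluate the standard form: now 5*y*exp(2*y)/2 - 5*exp(2*y)/4.
Answer: 5*y*exp(2*y)/2 - 5*exp(2*y)/4.


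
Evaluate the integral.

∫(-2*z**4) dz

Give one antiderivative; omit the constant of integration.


Answer: -2*z**5/5.


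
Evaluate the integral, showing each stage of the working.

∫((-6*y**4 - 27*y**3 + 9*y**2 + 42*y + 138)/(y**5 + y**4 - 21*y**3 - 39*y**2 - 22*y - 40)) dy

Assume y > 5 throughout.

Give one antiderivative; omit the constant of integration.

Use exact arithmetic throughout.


Step 1. Decompose ∫((-6*y**4 - 27*y**3 + 9*y**2 + 42*y + 138)/(y**5 + y**4 - 21*y**3 - 39*y**2 - 22*y - 40)) dy by partial fractions, (-6*y**4 - 27*y**3 + 9*y**2 + 42*y + 138)/(y**5 + y**4 - 21*y**3 - 39*y**2 - 22*y - 40) = -3/(y**2 + 1) + 1/(y + 4) - 3/(y + 2) - 4/(y - 5): now ∫(-4/(y - 5)) dy + ∫(-3/(y + 2)) dy + ∫(1/(y + 4)) dy + ∫(-3/(y**2 + 1)) dy.
Step 2. Evaluate the standard form [assuming y > -4]: now log(y + 4) + ∫(-4/(y - 5)) dy + ∫(-3/(y + 2)) dy + ∫(-3/(y**2 + 1)) dy.
Step 3. Evaluate the standard form [assuming y > -2]: now -3*log(y + 2) + log(y + 4) + ∫(-4/(y - 5)) dy + ∫(-3/(y**2 + 1)) dy.
Step 4. Evaluate the standard form [assuming y > 5]: now -4*log(y - 5) - 3*log(y + 2) + log(y + 4) + ∫(-3/(y**2 + 1)) dy.
Step 5. Evaluate the standard form: now -4*log(y - 5) - 3*log(y + 2) + log(y + 4) - 3*atan(y).
Answer: -4*log(y - 5) - 3*log(y + 2) + log(y + 4) - 3*atan(y).


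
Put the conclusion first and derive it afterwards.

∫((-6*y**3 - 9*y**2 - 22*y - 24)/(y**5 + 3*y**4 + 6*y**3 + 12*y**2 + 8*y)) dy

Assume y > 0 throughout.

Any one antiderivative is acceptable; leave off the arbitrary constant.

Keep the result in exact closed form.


The answer is -3*log(y) + log(y + 1) + 2*log(y + 2) - atan(y/2)/2.
Step 1. Decompose ∫((-6*y**3 - 9*y**2 - 22*y - 24)/(y**5 + 3*y**4 + 6*y**3 + 12*y**2 + 8*y)) dy by partial fractions, (-6*y**3 - 9*y**2 - 22*y - 24)/(y**5 + 3*y**4 + 6*y**3 + 12*y**2 + 8*y) = -1/(y**2 + 4) + 2/(y + 2) + 1/(y + 1) - 3/y: now ∫(-3/y) dy + ∫(1/(y + 1)) dy + ∫(2/(y + 2)) dy + ∫(-1/(y**2 + 4)) dy.
Step 2. Evaluate the standard form [assuming y > 0]: now -3*log(y) + ∫(1/(y + 1)) dy + ∫(2/(y + 2)) dy + ∫(-1/(y**2 + 4)) dy.
Step 3. Evaluate the standard form [assuming y > -1]: now -3*log(y) + log(y + 1) + ∫(2/(y + 2)) dy + ∫(-1/(y**2 + 4)) dy.
Step 4. Evaluate the standard form [assuming y > -2]: now -3*log(y) + log(y + 1) + 2*log(y + 2) + ∫(-1/(y**2 + 4)) dy.
Step 5. Evaluate the standard form: now -3*log(y) + log(y + 1) + 2*log(y + 2) - atan(y/2)/2.
Answer: -3*log(y) + log(y + 1) + 2*log(y + 2) - atan(y/2)/2.


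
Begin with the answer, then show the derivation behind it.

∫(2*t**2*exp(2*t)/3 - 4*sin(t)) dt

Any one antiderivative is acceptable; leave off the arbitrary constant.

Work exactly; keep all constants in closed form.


The answer is t**2*exp(2*t)/3 - t*exp(2*t)/3 + exp(2*t)/6 + 4*cos(t).
Step 1. Rewrite: now ∫(2*t**2*exp(2*t)/3) dt + ∫(-4*sin(t)) dt.
Step 2. Evaluate the standard form: now 4*cos(t) + ∫(2*t**2*exp(2*t)/3) dt.
Step 3. Integrate ∫(2*t**2*exp(2*t)/3) dt by parts with u = t**2, dv = (2*exp(2*t)/3) dt, so v = exp(2*t)/3: now t**2*exp(2*t)/3 + 4*cos(t) + ∫(-2*t*exp(2*t)/3) dt.
Step 4. Integrate ∫(-2*t*exp(2*t)/3) dt by parts with u = t, dv = (-2*exp(2*t)/3) dt, so v = -exp(2*t)/3: now t**2*exp(2*t)/3 - t*exp(2*t)/3 + 4*cos(t) + ∫(exp(2*t)/3) dt.
Step 5. Evaluate the standard form: now t**2*exp(2*t)/3 - t*exp(2*t)/3 + exp(2*t)/6 + 4*cos(t).
Answer: t**2*exp(2*t)/3 - t*exp(2*t)/3 + exp(2*t)/6 + 4*cos(t).


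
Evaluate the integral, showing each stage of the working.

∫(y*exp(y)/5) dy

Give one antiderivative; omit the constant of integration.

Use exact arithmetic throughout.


Step 1. Integrate ∫(y*exp(y)/5) dy by parts with u = y, dv = (exp(y)/5) dy, so v = exp(y)/5: now y*exp(y)/5 + ∫(-exp(y)/5) dy.
Step 2. Evaluate the standard form: now y*exp(y)/5 - exp(y)/5.
Answer: y*exp(y)/5 - exp(y)/5.


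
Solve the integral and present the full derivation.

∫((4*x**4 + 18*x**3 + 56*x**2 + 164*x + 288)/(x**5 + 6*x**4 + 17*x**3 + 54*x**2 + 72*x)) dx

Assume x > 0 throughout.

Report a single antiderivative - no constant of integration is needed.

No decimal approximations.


Step 1. Decompose ∫((4*x**4 + 18*x**3 + 56*x**2 + 164*x + 288)/(x**5 + 6*x**4 + 17*x**3 + 54*x**2 + 72*x)) dx by partial fractions, (4*x**4 + 18*x**3 + 56*x**2 + 164*x + 288)/(x**5 + 6*x**4 + 17*x**3 + 54*x**2 + 72*x) = -2/(x**2 + 9) + 2/(x + 4) - 2/(x + 2) + 4/x: now ∫(4/x) dx + ∫(-2/(x + 2)) dx + ∫(2/(x + 4)) dx + ∫(-2/(x**2 + 9)) dx.
Step 2. Evaluate the standard form [assuming x > -2]: now -2*log(x + 2) + ∫(4/x) dx + ∫(2/(x + 4)) dx + ∫(-2/(x**2 + 9)) dx.
Step 3. Evaluate the standard form [assuming x > 0]: now 4*log(x) - 2*log(x + 2) + ∫(2/(x + 4)) dx + ∫(-2/(x**2 + 9)) dx.
Step 4. Evaluate the standard form [assuming x > -4]: now 4*log(x) - 2*log(x + 2) + 2*log(x + 4) + ∫(-2/(x**2 + 9)) dx.
Step 5. Evaluate the standard form: now 4*log(x) - 2*log(x + 2) + 2*log(x + 4) - 2*atan(x/3)/3.
Answer: 4*log(x) - 2*log(x + 2) + 2*log(x + 4) - 2*atan(x/3)/3.


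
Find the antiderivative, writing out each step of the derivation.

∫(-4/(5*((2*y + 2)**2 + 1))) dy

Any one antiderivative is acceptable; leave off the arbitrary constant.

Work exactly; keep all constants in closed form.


Step 1. Substitute u = 2*y + 2, turning ∫(-4/(5*((2*y + 2)**2 + 1))) dy into ∫(-2/(5*(u**2 + 1))) du: now ∫(-2/(5*(u**2 + 1))) du.
Step 2. Evaluate the standard form: now -2*atan(u)/5.
Step 3. Substitute back u = 2*y + 2: now -2*atan(2*y + 2)/5.
Answer: -2*atan(2*y + 2)/5.


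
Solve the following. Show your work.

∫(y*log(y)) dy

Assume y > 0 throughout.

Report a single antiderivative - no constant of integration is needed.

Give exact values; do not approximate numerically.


Step 1. Integrate ∫(y*log(y)) dy by parts with u = log(y), dv = (y) dy, so v = y**2/2 [assuming y > 0]: now y**2*log(y)/2 + ∫(-y/2) dy.
Step 2. Evaluate the standard form: now y**2*log(y)/2 - y**2/4.
Answer: y**2*log(y)/2 - y**2/4.
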